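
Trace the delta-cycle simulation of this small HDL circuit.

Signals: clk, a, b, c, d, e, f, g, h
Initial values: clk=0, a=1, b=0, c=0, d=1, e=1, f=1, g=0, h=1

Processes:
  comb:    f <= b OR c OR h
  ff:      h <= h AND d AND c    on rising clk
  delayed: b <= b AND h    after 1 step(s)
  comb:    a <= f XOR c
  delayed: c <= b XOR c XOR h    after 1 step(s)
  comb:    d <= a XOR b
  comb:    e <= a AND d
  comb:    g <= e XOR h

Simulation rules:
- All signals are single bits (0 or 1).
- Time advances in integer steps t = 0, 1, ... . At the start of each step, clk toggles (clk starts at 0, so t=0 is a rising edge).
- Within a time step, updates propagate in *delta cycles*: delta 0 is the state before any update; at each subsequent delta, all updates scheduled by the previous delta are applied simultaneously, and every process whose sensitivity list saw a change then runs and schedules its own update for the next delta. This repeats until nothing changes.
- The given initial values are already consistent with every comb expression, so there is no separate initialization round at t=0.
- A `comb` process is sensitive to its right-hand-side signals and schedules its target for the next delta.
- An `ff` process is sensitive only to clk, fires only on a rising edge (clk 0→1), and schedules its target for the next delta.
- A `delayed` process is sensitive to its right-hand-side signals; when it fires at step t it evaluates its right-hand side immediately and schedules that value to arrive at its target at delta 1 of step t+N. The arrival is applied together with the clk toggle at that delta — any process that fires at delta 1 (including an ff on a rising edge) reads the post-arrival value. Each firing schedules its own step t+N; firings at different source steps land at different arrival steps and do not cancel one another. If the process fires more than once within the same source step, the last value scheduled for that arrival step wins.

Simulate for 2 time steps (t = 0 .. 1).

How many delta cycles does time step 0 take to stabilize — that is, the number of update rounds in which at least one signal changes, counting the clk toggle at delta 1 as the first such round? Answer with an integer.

t0.Δ0 e=1 clk=0 b=0 h=1 a=1 d=1 g=0 c=0 f=1
t0.Δ1 e=1 clk=1 b=0 h=1 a=1 d=1 g=0 c=0 f=1
t0.Δ2 e=1 clk=1 b=0 h=0 a=1 d=1 g=0 c=0 f=1
t0.Δ3 e=1 clk=1 b=0 h=0 a=1 d=1 g=1 c=0 f=0
t0.Δ4 e=1 clk=1 b=0 h=0 a=0 d=1 g=1 c=0 f=0
t0.Δ5 e=0 clk=1 b=0 h=0 a=0 d=0 g=1 c=0 f=0
t0.Δ6 e=0 clk=1 b=0 h=0 a=0 d=0 g=0 c=0 f=0
t1.Δ0 e=0 clk=1 b=0 h=0 a=0 d=0 g=0 c=0 f=0
t1.Δ1 e=0 clk=0 b=0 h=0 a=0 d=0 g=0 c=0 f=0

6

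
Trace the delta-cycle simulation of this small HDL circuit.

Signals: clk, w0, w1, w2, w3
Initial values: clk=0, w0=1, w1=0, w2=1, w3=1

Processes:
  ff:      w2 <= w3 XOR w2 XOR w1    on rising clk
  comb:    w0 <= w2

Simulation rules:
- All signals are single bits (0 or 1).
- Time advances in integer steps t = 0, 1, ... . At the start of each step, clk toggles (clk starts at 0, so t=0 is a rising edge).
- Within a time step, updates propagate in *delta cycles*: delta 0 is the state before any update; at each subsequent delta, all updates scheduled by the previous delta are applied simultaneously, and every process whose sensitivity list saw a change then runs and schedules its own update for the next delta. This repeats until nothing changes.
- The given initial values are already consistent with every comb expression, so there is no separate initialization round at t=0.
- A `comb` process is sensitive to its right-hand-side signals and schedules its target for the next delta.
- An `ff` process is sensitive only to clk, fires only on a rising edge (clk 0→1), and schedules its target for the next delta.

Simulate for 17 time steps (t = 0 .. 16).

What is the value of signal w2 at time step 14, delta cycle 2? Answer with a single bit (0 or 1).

[bits: w3,w0,w1,clk,w2]
t=0: Δ0=11001 Δ1=11011 Δ2=11010 Δ3=10010 | 3Δ
t=1: Δ0=10010 Δ1=10000 | 1Δ
t=2: Δ0=10000 Δ1=10010 Δ2=10011 Δ3=11011 | 3Δ
t=3: Δ0=11011 Δ1=11001 | 1Δ
t=4: Δ0=11001 Δ1=11011 Δ2=11010 Δ3=10010 | 3Δ
t=5: Δ0=10010 Δ1=10000 | 1Δ
t=6: Δ0=10000 Δ1=10010 Δ2=10011 Δ3=11011 | 3Δ
t=7: Δ0=11011 Δ1=11001 | 1Δ
t=8: Δ0=11001 Δ1=11011 Δ2=11010 Δ3=10010 | 3Δ
t=9: Δ0=10010 Δ1=10000 | 1Δ
t=10: Δ0=10000 Δ1=10010 Δ2=10011 Δ3=11011 | 3Δ
t=11: Δ0=11011 Δ1=11001 | 1Δ
t=12: Δ0=11001 Δ1=11011 Δ2=11010 Δ3=10010 | 3Δ
t=13: Δ0=10010 Δ1=10000 | 1Δ
t=14: Δ0=10000 Δ1=10010 Δ2=10011 Δ3=11011 | 3Δ
t=15: Δ0=11011 Δ1=11001 | 1Δ
t=16: Δ0=11001 Δ1=11011 Δ2=11010 Δ3=10010 | 3Δ

1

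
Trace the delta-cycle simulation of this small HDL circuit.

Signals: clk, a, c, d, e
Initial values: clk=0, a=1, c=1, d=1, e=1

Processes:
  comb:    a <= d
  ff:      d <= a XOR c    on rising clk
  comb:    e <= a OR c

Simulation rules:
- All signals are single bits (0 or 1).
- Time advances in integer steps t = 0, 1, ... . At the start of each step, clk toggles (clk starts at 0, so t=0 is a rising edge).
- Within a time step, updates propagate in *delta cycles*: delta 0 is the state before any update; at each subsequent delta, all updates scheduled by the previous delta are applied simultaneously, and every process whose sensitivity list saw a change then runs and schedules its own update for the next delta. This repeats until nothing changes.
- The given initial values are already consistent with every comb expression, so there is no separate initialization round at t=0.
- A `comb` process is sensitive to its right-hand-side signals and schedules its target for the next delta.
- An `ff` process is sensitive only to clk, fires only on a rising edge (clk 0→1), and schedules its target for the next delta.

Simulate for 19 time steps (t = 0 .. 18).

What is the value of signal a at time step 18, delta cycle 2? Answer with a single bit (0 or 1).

t=0 Δ0: c=1 d=1 a=1 e=1 clk=0
  Δ1: clk:0→1
  Δ2: d:1→0
  Δ3: a:1→0
  (3Δ to stable)
t=1 Δ0: c=1 d=0 a=0 e=1 clk=1
  Δ1: clk:1→0
  (1Δ to stable)
t=2 Δ0: c=1 d=0 a=0 e=1 clk=0
  Δ1: clk:0→1
  Δ2: d:0→1
  Δ3: a:0→1
  (3Δ to stable)
t=3 Δ0: c=1 d=1 a=1 e=1 clk=1
  Δ1: clk:1→0
  (1Δ to stable)
t=4 Δ0: c=1 d=1 a=1 e=1 clk=0
  Δ1: clk:0→1
  Δ2: d:1→0
  Δ3: a:1→0
  (3Δ to stable)
t=5 Δ0: c=1 d=0 a=0 e=1 clk=1
  Δ1: clk:1→0
  (1Δ to stable)
t=6 Δ0: c=1 d=0 a=0 e=1 clk=0
  Δ1: clk:0→1
  Δ2: d:0→1
  Δ3: a:0→1
  (3Δ to stable)
t=7 Δ0: c=1 d=1 a=1 e=1 clk=1
  Δ1: clk:1→0
  (1Δ to stable)
t=8 Δ0: c=1 d=1 a=1 e=1 clk=0
  Δ1: clk:0→1
  Δ2: d:1→0
  Δ3: a:1→0
  (3Δ to stable)
t=9 Δ0: c=1 d=0 a=0 e=1 clk=1
  Δ1: clk:1→0
  (1Δ to stable)
t=10 Δ0: c=1 d=0 a=0 e=1 clk=0
  Δ1: clk:0→1
  Δ2: d:0→1
  Δ3: a:0→1
  (3Δ to stable)
t=11 Δ0: c=1 d=1 a=1 e=1 clk=1
  Δ1: clk:1→0
  (1Δ to stable)
t=12 Δ0: c=1 d=1 a=1 e=1 clk=0
  Δ1: clk:0→1
  Δ2: d:1→0
  Δ3: a:1→0
  (3Δ to stable)
t=13 Δ0: c=1 d=0 a=0 e=1 clk=1
  Δ1: clk:1→0
  (1Δ to stable)
t=14 Δ0: c=1 d=0 a=0 e=1 clk=0
  Δ1: clk:0→1
  Δ2: d:0→1
  Δ3: a:0→1
  (3Δ to stable)
t=15 Δ0: c=1 d=1 a=1 e=1 clk=1
  Δ1: clk:1→0
  (1Δ to stable)
t=16 Δ0: c=1 d=1 a=1 e=1 clk=0
  Δ1: clk:0→1
  Δ2: d:1→0
  Δ3: a:1→0
  (3Δ to stable)
t=17 Δ0: c=1 d=0 a=0 e=1 clk=1
  Δ1: clk:1→0
  (1Δ to stable)
t=18 Δ0: c=1 d=0 a=0 e=1 clk=0
  Δ1: clk:0→1
  Δ2: d:0→1
  Δ3: a:0→1
  (3Δ to stable)

0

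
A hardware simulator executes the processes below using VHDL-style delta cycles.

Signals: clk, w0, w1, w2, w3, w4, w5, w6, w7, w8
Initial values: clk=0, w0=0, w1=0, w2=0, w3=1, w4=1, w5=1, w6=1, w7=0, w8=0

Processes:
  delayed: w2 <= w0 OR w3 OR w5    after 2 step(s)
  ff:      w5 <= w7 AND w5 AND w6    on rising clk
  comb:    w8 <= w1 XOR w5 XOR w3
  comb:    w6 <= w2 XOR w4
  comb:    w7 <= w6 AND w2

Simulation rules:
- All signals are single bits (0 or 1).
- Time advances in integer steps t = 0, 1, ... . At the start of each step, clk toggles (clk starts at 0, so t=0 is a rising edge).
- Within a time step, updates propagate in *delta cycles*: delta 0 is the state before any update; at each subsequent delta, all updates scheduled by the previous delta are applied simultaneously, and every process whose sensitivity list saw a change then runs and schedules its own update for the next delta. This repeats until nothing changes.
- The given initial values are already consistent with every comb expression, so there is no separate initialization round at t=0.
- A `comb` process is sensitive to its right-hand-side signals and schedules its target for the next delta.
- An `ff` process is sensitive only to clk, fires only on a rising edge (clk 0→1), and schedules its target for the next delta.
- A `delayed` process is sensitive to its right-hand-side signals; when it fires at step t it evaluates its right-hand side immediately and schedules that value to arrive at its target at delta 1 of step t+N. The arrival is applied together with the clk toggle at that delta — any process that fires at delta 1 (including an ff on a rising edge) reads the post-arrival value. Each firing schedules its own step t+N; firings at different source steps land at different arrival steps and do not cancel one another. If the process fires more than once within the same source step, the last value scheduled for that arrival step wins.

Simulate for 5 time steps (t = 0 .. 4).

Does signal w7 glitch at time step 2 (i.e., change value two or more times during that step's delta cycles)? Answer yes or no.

t=0 Δ0: w2=0 clk=0 w7=0 w3=1 w1=0 w8=0 w6=1 w4=1 w5=1 w0=0
  Δ1: clk:0→1
  Δ2: w5:1→0
  Δ3: w8:0→1
  (3Δ to stable)
t=1 Δ0: w2=0 clk=1 w7=0 w3=1 w1=0 w8=1 w6=1 w4=1 w5=0 w0=0
  Δ1: clk:1→0
  (1Δ to stable)
t=2 Δ0: w2=0 clk=0 w7=0 w3=1 w1=0 w8=1 w6=1 w4=1 w5=0 w0=0
  Δ1: w2:0→1, clk:0→1
  Δ2: w7:0→1, w6:1→0
  Δ3: w7:1→0
  (3Δ to stable)
t=3 Δ0: w2=1 clk=1 w7=0 w3=1 w1=0 w8=1 w6=0 w4=1 w5=0 w0=0
  Δ1: clk:1→0
  (1Δ to stable)
t=4 Δ0: w2=1 clk=0 w7=0 w3=1 w1=0 w8=1 w6=0 w4=1 w5=0 w0=0
  Δ1: clk:0→1
  (1Δ to stable)

yes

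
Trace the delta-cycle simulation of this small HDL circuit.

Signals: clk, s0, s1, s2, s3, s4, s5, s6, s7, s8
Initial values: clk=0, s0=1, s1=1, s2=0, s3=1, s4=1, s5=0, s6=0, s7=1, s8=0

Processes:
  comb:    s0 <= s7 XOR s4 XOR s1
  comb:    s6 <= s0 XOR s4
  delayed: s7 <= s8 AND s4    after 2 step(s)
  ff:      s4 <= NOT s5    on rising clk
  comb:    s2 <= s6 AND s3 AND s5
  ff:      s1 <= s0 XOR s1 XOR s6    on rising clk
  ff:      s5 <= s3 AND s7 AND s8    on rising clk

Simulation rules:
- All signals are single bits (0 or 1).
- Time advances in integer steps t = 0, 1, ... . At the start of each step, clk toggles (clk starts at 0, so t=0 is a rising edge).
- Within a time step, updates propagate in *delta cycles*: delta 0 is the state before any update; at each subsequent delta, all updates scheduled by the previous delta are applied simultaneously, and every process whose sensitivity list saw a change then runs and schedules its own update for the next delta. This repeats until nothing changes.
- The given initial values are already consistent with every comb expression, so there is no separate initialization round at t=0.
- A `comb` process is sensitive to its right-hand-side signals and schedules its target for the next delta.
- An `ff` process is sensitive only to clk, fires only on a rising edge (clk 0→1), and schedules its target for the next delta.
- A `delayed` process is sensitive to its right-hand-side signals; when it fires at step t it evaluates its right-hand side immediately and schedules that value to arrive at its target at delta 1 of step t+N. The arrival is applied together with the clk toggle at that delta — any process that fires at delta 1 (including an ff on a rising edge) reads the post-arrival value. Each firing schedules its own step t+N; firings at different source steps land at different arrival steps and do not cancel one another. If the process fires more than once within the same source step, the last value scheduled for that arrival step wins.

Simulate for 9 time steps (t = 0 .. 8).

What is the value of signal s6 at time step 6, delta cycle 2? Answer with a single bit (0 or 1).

t0.Δ0 s8=0 s2=0 s1=1 s7=1 s3=1 s5=0 s4=1 s6=0 s0=1 clk=0
t0.Δ1 s8=0 s2=0 s1=1 s7=1 s3=1 s5=0 s4=1 s6=0 s0=1 clk=1
t0.Δ2 s8=0 s2=0 s1=0 s7=1 s3=1 s5=0 s4=1 s6=0 s0=1 clk=1
t0.Δ3 s8=0 s2=0 s1=0 s7=1 s3=1 s5=0 s4=1 s6=0 s0=0 clk=1
t0.Δ4 s8=0 s2=0 s1=0 s7=1 s3=1 s5=0 s4=1 s6=1 s0=0 clk=1
t1.Δ0 s8=0 s2=0 s1=0 s7=1 s3=1 s5=0 s4=1 s6=1 s0=0 clk=1
t1.Δ1 s8=0 s2=0 s1=0 s7=1 s3=1 s5=0 s4=1 s6=1 s0=0 clk=0
t2.Δ0 s8=0 s2=0 s1=0 s7=1 s3=1 s5=0 s4=1 s6=1 s0=0 clk=0
t2.Δ1 s8=0 s2=0 s1=0 s7=1 s3=1 s5=0 s4=1 s6=1 s0=0 clk=1
t2.Δ2 s8=0 s2=0 s1=1 s7=1 s3=1 s5=0 s4=1 s6=1 s0=0 clk=1
t2.Δ3 s8=0 s2=0 s1=1 s7=1 s3=1 s5=0 s4=1 s6=1 s0=1 clk=1
t2.Δ4 s8=0 s2=0 s1=1 s7=1 s3=1 s5=0 s4=1 s6=0 s0=1 clk=1
t3.Δ0 s8=0 s2=0 s1=1 s7=1 s3=1 s5=0 s4=1 s6=0 s0=1 clk=1
t3.Δ1 s8=0 s2=0 s1=1 s7=1 s3=1 s5=0 s4=1 s6=0 s0=1 clk=0
t4.Δ0 s8=0 s2=0 s1=1 s7=1 s3=1 s5=0 s4=1 s6=0 s0=1 clk=0
t4.Δ1 s8=0 s2=0 s1=1 s7=1 s3=1 s5=0 s4=1 s6=0 s0=1 clk=1
t4.Δ2 s8=0 s2=0 s1=0 s7=1 s3=1 s5=0 s4=1 s6=0 s0=1 clk=1
t4.Δ3 s8=0 s2=0 s1=0 s7=1 s3=1 s5=0 s4=1 s6=0 s0=0 clk=1
t4.Δ4 s8=0 s2=0 s1=0 s7=1 s3=1 s5=0 s4=1 s6=1 s0=0 clk=1
t5.Δ0 s8=0 s2=0 s1=0 s7=1 s3=1 s5=0 s4=1 s6=1 s0=0 clk=1
t5.Δ1 s8=0 s2=0 s1=0 s7=1 s3=1 s5=0 s4=1 s6=1 s0=0 clk=0
t6.Δ0 s8=0 s2=0 s1=0 s7=1 s3=1 s5=0 s4=1 s6=1 s0=0 clk=0
t6.Δ1 s8=0 s2=0 s1=0 s7=1 s3=1 s5=0 s4=1 s6=1 s0=0 clk=1
t6.Δ2 s8=0 s2=0 s1=1 s7=1 s3=1 s5=0 s4=1 s6=1 s0=0 clk=1
t6.Δ3 s8=0 s2=0 s1=1 s7=1 s3=1 s5=0 s4=1 s6=1 s0=1 clk=1
t6.Δ4 s8=0 s2=0 s1=1 s7=1 s3=1 s5=0 s4=1 s6=0 s0=1 clk=1
t7.Δ0 s8=0 s2=0 s1=1 s7=1 s3=1 s5=0 s4=1 s6=0 s0=1 clk=1
t7.Δ1 s8=0 s2=0 s1=1 s7=1 s3=1 s5=0 s4=1 s6=0 s0=1 clk=0
t8.Δ0 s8=0 s2=0 s1=1 s7=1 s3=1 s5=0 s4=1 s6=0 s0=1 clk=0
t8.Δ1 s8=0 s2=0 s1=1 s7=1 s3=1 s5=0 s4=1 s6=0 s0=1 clk=1
t8.Δ2 s8=0 s2=0 s1=0 s7=1 s3=1 s5=0 s4=1 s6=0 s0=1 clk=1
t8.Δ3 s8=0 s2=0 s1=0 s7=1 s3=1 s5=0 s4=1 s6=0 s0=0 clk=1
t8.Δ4 s8=0 s2=0 s1=0 s7=1 s3=1 s5=0 s4=1 s6=1 s0=0 clk=1

1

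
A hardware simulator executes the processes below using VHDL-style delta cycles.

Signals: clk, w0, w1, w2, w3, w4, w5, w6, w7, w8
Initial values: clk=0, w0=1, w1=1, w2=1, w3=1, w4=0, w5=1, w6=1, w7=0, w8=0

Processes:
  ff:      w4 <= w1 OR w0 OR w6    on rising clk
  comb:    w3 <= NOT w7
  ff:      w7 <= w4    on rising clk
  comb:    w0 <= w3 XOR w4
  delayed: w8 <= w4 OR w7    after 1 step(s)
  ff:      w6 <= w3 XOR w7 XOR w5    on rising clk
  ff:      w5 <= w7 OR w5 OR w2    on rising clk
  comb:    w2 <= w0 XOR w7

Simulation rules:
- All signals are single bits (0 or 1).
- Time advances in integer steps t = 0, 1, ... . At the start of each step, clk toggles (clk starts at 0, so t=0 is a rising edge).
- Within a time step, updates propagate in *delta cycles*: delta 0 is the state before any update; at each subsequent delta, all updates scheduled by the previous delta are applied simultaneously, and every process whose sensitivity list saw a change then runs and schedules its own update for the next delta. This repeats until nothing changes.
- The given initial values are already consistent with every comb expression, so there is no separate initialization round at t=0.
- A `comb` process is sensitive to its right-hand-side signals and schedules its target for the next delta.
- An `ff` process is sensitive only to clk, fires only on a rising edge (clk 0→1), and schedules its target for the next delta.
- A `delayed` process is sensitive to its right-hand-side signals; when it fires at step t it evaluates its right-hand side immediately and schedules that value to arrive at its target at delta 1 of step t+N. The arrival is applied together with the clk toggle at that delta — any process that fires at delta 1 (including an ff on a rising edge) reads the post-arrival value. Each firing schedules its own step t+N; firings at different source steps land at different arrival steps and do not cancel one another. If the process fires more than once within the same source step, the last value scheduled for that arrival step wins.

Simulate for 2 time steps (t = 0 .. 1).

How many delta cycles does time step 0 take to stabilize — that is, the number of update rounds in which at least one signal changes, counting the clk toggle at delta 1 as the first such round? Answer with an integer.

[bits: w3,w6,w0,clk,w8,w5,w7,w2,w4,w1]
t=0: Δ0=1110010101 Δ1=1111010101 Δ2=1011010111 Δ3=1001010111 Δ4=1001010011 | 4Δ
t=1: Δ0=1001010011 Δ1=1000110011 | 1Δ

4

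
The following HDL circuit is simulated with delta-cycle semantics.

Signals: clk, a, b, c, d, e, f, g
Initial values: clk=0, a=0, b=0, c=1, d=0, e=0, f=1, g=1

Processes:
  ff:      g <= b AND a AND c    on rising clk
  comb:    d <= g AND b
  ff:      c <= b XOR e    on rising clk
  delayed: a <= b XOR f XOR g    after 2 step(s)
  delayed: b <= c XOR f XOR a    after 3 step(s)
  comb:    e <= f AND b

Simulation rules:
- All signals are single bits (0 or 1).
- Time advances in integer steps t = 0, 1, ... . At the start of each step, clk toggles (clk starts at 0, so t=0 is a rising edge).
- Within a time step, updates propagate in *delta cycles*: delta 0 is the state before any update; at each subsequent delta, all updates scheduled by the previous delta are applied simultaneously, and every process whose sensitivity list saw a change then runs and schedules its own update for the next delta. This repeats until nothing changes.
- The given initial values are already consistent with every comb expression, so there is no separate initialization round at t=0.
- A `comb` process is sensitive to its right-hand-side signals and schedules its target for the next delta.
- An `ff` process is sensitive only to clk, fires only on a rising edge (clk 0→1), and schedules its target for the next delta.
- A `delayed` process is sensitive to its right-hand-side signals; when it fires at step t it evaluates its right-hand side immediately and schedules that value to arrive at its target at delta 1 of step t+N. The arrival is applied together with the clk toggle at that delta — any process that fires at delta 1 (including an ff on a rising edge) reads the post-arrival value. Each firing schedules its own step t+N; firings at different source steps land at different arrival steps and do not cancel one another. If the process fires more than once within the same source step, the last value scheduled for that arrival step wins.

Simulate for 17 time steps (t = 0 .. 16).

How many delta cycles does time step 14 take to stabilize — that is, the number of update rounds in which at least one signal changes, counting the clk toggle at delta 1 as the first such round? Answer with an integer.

2

t0.Δ0 clk=0 e=0 b=0 d=0 g=1 a=0 c=1 f=1
t0.Δ1 clk=1 e=0 b=0 d=0 g=1 a=0 c=1 f=1
t0.Δ2 clk=1 e=0 b=0 d=0 g=0 a=0 c=0 f=1
t1.Δ0 clk=1 e=0 b=0 d=0 g=0 a=0 c=0 f=1
t1.Δ1 clk=0 e=0 b=0 d=0 g=0 a=0 c=0 f=1
t2.Δ0 clk=0 e=0 b=0 d=0 g=0 a=0 c=0 f=1
t2.Δ1 clk=1 e=0 b=0 d=0 g=0 a=1 c=0 f=1
t3.Δ0 clk=1 e=0 b=0 d=0 g=0 a=1 c=0 f=1
t3.Δ1 clk=0 e=0 b=1 d=0 g=0 a=1 c=0 f=1
t3.Δ2 clk=0 e=1 b=1 d=0 g=0 a=1 c=0 f=1
t4.Δ0 clk=0 e=1 b=1 d=0 g=0 a=1 c=0 f=1
t4.Δ1 clk=1 e=1 b=1 d=0 g=0 a=1 c=0 f=1
t5.Δ0 clk=1 e=1 b=1 d=0 g=0 a=1 c=0 f=1
t5.Δ1 clk=0 e=1 b=0 d=0 g=0 a=0 c=0 f=1
t5.Δ2 clk=0 e=0 b=0 d=0 g=0 a=0 c=0 f=1
t6.Δ0 clk=0 e=0 b=0 d=0 g=0 a=0 c=0 f=1
t6.Δ1 clk=1 e=0 b=0 d=0 g=0 a=0 c=0 f=1
t7.Δ0 clk=1 e=0 b=0 d=0 g=0 a=0 c=0 f=1
t7.Δ1 clk=0 e=0 b=0 d=0 g=0 a=1 c=0 f=1
t8.Δ0 clk=0 e=0 b=0 d=0 g=0 a=1 c=0 f=1
t8.Δ1 clk=1 e=0 b=1 d=0 g=0 a=1 c=0 f=1
t8.Δ2 clk=1 e=1 b=1 d=0 g=0 a=1 c=1 f=1
t9.Δ0 clk=1 e=1 b=1 d=0 g=0 a=1 c=1 f=1
t9.Δ1 clk=0 e=1 b=1 d=0 g=0 a=1 c=1 f=1
t10.Δ0 clk=0 e=1 b=1 d=0 g=0 a=1 c=1 f=1
t10.Δ1 clk=1 e=1 b=0 d=0 g=0 a=0 c=1 f=1
t10.Δ2 clk=1 e=0 b=0 d=0 g=0 a=0 c=1 f=1
t11.Δ0 clk=1 e=0 b=0 d=0 g=0 a=0 c=1 f=1
t11.Δ1 clk=0 e=0 b=1 d=0 g=0 a=0 c=1 f=1
t11.Δ2 clk=0 e=1 b=1 d=0 g=0 a=0 c=1 f=1
t12.Δ0 clk=0 e=1 b=1 d=0 g=0 a=0 c=1 f=1
t12.Δ1 clk=1 e=1 b=1 d=0 g=0 a=1 c=1 f=1
t12.Δ2 clk=1 e=1 b=1 d=0 g=1 a=1 c=0 f=1
t12.Δ3 clk=1 e=1 b=1 d=1 g=1 a=1 c=0 f=1
t13.Δ0 clk=1 e=1 b=1 d=1 g=1 a=1 c=0 f=1
t13.Δ1 clk=0 e=1 b=0 d=1 g=1 a=0 c=0 f=1
t13.Δ2 clk=0 e=0 b=0 d=0 g=1 a=0 c=0 f=1
t14.Δ0 clk=0 e=0 b=0 d=0 g=1 a=0 c=0 f=1
t14.Δ1 clk=1 e=0 b=0 d=0 g=1 a=1 c=0 f=1
t14.Δ2 clk=1 e=0 b=0 d=0 g=0 a=1 c=0 f=1
t15.Δ0 clk=1 e=0 b=0 d=0 g=0 a=1 c=0 f=1
t15.Δ1 clk=0 e=0 b=0 d=0 g=0 a=0 c=0 f=1
t16.Δ0 clk=0 e=0 b=0 d=0 g=0 a=0 c=0 f=1
t16.Δ1 clk=1 e=0 b=1 d=0 g=0 a=1 c=0 f=1
t16.Δ2 clk=1 e=1 b=1 d=0 g=0 a=1 c=1 f=1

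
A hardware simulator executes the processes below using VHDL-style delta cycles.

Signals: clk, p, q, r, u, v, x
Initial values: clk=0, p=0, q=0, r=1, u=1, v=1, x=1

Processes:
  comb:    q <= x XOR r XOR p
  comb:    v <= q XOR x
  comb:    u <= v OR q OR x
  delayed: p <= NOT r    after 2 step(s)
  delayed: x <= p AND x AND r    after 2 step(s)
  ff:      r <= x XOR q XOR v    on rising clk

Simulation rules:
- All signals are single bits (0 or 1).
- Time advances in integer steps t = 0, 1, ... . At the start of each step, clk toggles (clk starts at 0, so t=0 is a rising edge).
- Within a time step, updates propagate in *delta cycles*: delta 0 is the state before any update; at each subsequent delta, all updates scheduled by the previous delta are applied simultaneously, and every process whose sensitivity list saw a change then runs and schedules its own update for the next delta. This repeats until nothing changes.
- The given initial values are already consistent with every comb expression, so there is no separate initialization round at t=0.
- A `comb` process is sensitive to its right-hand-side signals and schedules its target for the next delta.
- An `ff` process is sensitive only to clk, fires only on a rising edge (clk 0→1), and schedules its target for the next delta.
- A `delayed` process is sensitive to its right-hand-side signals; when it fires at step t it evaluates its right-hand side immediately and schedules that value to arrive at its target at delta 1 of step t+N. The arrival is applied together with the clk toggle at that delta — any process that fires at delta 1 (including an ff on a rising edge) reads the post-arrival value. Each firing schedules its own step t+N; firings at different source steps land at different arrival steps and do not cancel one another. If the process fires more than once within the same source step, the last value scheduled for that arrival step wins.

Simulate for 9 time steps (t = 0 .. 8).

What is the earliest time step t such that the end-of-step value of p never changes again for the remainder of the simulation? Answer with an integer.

t=0 Δ0: p=0 u=1 x=1 v=1 clk=0 r=1 q=0
  Δ1: clk:0→1
  Δ2: r:1→0
  Δ3: q:0→1
  Δ4: v:1→0
  (4Δ to stable)
t=1 Δ0: p=0 u=1 x=1 v=0 clk=1 r=0 q=1
  Δ1: clk:1→0
  (1Δ to stable)
t=2 Δ0: p=0 u=1 x=1 v=0 clk=0 r=0 q=1
  Δ1: p:0→1, x:1→0, clk:0→1
  Δ2: v:0→1, r:0→1
  Δ3: q:1→0
  Δ4: v:1→0
  Δ5: u:1→0
  (5Δ to stable)
t=3 Δ0: p=1 u=0 x=0 v=0 clk=1 r=1 q=0
  Δ1: clk:1→0
  (1Δ to stable)
t=4 Δ0: p=1 u=0 x=0 v=0 clk=0 r=1 q=0
  Δ1: p:1→0, clk:0→1
  Δ2: r:1→0, q:0→1
  Δ3: u:0→1, v:0→1, q:1→0
  Δ4: v:1→0
  Δ5: u:1→0
  (5Δ to stable)
t=5 Δ0: p=0 u=0 x=0 v=0 clk=1 r=0 q=0
  Δ1: clk:1→0
  (1Δ to stable)
t=6 Δ0: p=0 u=0 x=0 v=0 clk=0 r=0 q=0
  Δ1: p:0→1, clk:0→1
  Δ2: q:0→1
  Δ3: u:0→1, v:0→1
  (3Δ to stable)
t=7 Δ0: p=1 u=1 x=0 v=1 clk=1 r=0 q=1
  Δ1: clk:1→0
  (1Δ to stable)
t=8 Δ0: p=1 u=1 x=0 v=1 clk=0 r=0 q=1
  Δ1: clk:0→1
  (1Δ to stable)

6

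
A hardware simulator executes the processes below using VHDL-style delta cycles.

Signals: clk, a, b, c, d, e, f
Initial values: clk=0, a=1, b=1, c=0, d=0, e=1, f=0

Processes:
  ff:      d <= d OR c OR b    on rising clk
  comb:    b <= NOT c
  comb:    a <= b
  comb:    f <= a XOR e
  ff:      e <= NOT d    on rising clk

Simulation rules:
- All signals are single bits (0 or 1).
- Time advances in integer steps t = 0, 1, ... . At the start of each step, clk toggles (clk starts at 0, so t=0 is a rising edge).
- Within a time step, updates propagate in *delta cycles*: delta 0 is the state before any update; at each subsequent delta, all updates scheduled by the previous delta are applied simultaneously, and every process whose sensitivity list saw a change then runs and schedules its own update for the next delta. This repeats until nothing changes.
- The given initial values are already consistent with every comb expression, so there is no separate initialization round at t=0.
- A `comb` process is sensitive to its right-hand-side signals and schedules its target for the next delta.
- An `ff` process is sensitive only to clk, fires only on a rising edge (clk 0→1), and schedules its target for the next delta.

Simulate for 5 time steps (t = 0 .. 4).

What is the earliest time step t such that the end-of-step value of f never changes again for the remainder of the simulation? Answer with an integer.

t=0 Δ0: clk=0 f=0 e=1 a=1 c=0 d=0 b=1
  Δ1: clk:0→1
  Δ2: d:0→1
  (2Δ to stable)
t=1 Δ0: clk=1 f=0 e=1 a=1 c=0 d=1 b=1
  Δ1: clk:1→0
  (1Δ to stable)
t=2 Δ0: clk=0 f=0 e=1 a=1 c=0 d=1 b=1
  Δ1: clk:0→1
  Δ2: e:1→0
  Δ3: f:0→1
  (3Δ to stable)
t=3 Δ0: clk=1 f=1 e=0 a=1 c=0 d=1 b=1
  Δ1: clk:1→0
  (1Δ to stable)
t=4 Δ0: clk=0 f=1 e=0 a=1 c=0 d=1 b=1
  Δ1: clk:0→1
  (1Δ to stable)

2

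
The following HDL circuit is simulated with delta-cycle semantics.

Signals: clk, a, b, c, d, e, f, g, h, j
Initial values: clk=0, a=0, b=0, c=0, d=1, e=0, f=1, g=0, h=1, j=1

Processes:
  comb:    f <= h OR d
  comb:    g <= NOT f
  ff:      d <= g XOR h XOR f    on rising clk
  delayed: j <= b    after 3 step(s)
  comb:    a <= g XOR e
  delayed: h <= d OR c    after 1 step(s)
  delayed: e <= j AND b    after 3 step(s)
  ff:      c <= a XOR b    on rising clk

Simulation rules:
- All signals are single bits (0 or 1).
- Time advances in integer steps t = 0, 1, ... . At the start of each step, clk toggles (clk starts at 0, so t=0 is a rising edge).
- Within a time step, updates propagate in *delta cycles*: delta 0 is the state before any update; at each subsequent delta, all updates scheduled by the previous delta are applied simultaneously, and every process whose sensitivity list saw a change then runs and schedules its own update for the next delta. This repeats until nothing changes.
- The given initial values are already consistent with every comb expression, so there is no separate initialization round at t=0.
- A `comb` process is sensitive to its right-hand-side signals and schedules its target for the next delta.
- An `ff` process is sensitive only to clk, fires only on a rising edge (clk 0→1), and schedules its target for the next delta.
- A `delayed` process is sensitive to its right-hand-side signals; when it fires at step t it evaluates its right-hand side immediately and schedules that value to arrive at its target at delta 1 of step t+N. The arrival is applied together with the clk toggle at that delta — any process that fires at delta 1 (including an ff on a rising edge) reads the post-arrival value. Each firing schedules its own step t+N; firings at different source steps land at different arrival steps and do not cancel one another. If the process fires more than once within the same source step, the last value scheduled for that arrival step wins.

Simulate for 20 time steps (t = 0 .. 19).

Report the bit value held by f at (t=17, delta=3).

t=0 Δ0: h=1 d=1 g=0 clk=0 b=0 c=0 a=0 f=1 j=1 e=0
  Δ1: clk:0→1
  Δ2: d:1→0
  (2Δ to stable)
t=1 Δ0: h=1 d=0 g=0 clk=1 b=0 c=0 a=0 f=1 j=1 e=0
  Δ1: h:1→0, clk:1→0
  Δ2: f:1→0
  Δ3: g:0→1
  Δ4: a:0→1
  (4Δ to stable)
t=2 Δ0: h=0 d=0 g=1 clk=0 b=0 c=0 a=1 f=0 j=1 e=0
  Δ1: clk:0→1
  Δ2: d:0→1, c:0→1
  Δ3: f:0→1
  Δ4: g:1→0
  Δ5: a:1→0
  (5Δ to stable)
t=3 Δ0: h=0 d=1 g=0 clk=1 b=0 c=1 a=0 f=1 j=1 e=0
  Δ1: h:0→1, clk:1→0
  (1Δ to stable)
t=4 Δ0: h=1 d=1 g=0 clk=0 b=0 c=1 a=0 f=1 j=1 e=0
  Δ1: clk:0→1
  Δ2: d:1→0, c:1→0
  (2Δ to stable)
t=5 Δ0: h=1 d=0 g=0 clk=1 b=0 c=0 a=0 f=1 j=1 e=0
  Δ1: h:1→0, clk:1→0
  Δ2: f:1→0
  Δ3: g:0→1
  Δ4: a:0→1
  (4Δ to stable)
t=6 Δ0: h=0 d=0 g=1 clk=0 b=0 c=0 a=1 f=0 j=1 e=0
  Δ1: clk:0→1
  Δ2: d:0→1, c:0→1
  Δ3: f:0→1
  Δ4: g:1→0
  Δ5: a:1→0
  (5Δ to stable)
t=7 Δ0: h=0 d=1 g=0 clk=1 b=0 c=1 a=0 f=1 j=1 e=0
  Δ1: h:0→1, clk:1→0
  (1Δ to stable)
t=8 Δ0: h=1 d=1 g=0 clk=0 b=0 c=1 a=0 f=1 j=1 e=0
  Δ1: clk:0→1
  Δ2: d:1→0, c:1→0
  (2Δ to stable)
t=9 Δ0: h=1 d=0 g=0 clk=1 b=0 c=0 a=0 f=1 j=1 e=0
  Δ1: h:1→0, clk:1→0
  Δ2: f:1→0
  Δ3: g:0→1
  Δ4: a:0→1
  (4Δ to stable)
t=10 Δ0: h=0 d=0 g=1 clk=0 b=0 c=0 a=1 f=0 j=1 e=0
  Δ1: clk:0→1
  Δ2: d:0→1, c:0→1
  Δ3: f:0→1
  Δ4: g:1→0
  Δ5: a:1→0
  (5Δ to stable)
t=11 Δ0: h=0 d=1 g=0 clk=1 b=0 c=1 a=0 f=1 j=1 e=0
  Δ1: h:0→1, clk:1→0
  (1Δ to stable)
t=12 Δ0: h=1 d=1 g=0 clk=0 b=0 c=1 a=0 f=1 j=1 e=0
  Δ1: clk:0→1
  Δ2: d:1→0, c:1→0
  (2Δ to stable)
t=13 Δ0: h=1 d=0 g=0 clk=1 b=0 c=0 a=0 f=1 j=1 e=0
  Δ1: h:1→0, clk:1→0
  Δ2: f:1→0
  Δ3: g:0→1
  Δ4: a:0→1
  (4Δ to stable)
t=14 Δ0: h=0 d=0 g=1 clk=0 b=0 c=0 a=1 f=0 j=1 e=0
  Δ1: clk:0→1
  Δ2: d:0→1, c:0→1
  Δ3: f:0→1
  Δ4: g:1→0
  Δ5: a:1→0
  (5Δ to stable)
t=15 Δ0: h=0 d=1 g=0 clk=1 b=0 c=1 a=0 f=1 j=1 e=0
  Δ1: h:0→1, clk:1→0
  (1Δ to stable)
t=16 Δ0: h=1 d=1 g=0 clk=0 b=0 c=1 a=0 f=1 j=1 e=0
  Δ1: clk:0→1
  Δ2: d:1→0, c:1→0
  (2Δ to stable)
t=17 Δ0: h=1 d=0 g=0 clk=1 b=0 c=0 a=0 f=1 j=1 e=0
  Δ1: h:1→0, clk:1→0
  Δ2: f:1→0
  Δ3: g:0→1
  Δ4: a:0→1
  (4Δ to stable)
t=18 Δ0: h=0 d=0 g=1 clk=0 b=0 c=0 a=1 f=0 j=1 e=0
  Δ1: clk:0→1
  Δ2: d:0→1, c:0→1
  Δ3: f:0→1
  Δ4: g:1→0
  Δ5: a:1→0
  (5Δ to stable)
t=19 Δ0: h=0 d=1 g=0 clk=1 b=0 c=1 a=0 f=1 j=1 e=0
  Δ1: h:0→1, clk:1→0
  (1Δ to stable)

0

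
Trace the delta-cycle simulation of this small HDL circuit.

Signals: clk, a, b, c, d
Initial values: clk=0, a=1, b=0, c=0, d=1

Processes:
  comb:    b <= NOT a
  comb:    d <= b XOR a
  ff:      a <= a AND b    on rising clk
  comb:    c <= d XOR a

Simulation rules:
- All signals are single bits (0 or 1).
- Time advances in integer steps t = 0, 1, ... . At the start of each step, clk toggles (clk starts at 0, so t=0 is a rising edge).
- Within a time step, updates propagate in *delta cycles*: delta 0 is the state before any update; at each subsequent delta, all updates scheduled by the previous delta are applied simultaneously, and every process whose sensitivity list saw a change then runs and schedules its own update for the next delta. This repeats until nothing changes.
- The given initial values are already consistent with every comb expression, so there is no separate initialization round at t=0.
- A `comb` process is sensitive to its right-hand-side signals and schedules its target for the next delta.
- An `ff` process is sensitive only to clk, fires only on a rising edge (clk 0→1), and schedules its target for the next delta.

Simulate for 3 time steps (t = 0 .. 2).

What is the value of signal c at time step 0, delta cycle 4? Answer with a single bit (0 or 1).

t=0 Δ0: clk=0 d=1 a=1 c=0 b=0
  Δ1: clk:0→1
  Δ2: a:1→0
  Δ3: d:1→0, c:0→1, b:0→1
  Δ4: d:0→1, c:1→0
  Δ5: c:0→1
  (5Δ to stable)
t=1 Δ0: clk=1 d=1 a=0 c=1 b=1
  Δ1: clk:1→0
  (1Δ to stable)
t=2 Δ0: clk=0 d=1 a=0 c=1 b=1
  Δ1: clk:0→1
  (1Δ to stable)

0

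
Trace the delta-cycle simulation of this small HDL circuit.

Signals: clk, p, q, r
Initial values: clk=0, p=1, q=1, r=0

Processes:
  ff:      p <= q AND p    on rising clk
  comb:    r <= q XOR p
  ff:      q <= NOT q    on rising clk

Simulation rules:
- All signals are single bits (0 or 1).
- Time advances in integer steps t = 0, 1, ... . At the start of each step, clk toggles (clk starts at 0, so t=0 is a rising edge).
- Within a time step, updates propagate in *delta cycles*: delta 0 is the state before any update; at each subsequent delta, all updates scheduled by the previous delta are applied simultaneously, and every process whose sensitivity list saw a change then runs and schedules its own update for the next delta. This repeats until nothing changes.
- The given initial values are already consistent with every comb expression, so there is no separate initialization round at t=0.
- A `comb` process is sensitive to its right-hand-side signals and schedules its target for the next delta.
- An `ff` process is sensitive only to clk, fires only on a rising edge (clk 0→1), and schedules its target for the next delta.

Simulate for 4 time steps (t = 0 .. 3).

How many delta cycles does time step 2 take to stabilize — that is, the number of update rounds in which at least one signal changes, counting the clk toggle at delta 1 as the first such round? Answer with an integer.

[bits: clk,r,p,q]
t=0: Δ0=0011 Δ1=1011 Δ2=1010 Δ3=1110 | 3Δ
t=1: Δ0=1110 Δ1=0110 | 1Δ
t=2: Δ0=0110 Δ1=1110 Δ2=1101 | 2Δ
t=3: Δ0=1101 Δ1=0101 | 1Δ

2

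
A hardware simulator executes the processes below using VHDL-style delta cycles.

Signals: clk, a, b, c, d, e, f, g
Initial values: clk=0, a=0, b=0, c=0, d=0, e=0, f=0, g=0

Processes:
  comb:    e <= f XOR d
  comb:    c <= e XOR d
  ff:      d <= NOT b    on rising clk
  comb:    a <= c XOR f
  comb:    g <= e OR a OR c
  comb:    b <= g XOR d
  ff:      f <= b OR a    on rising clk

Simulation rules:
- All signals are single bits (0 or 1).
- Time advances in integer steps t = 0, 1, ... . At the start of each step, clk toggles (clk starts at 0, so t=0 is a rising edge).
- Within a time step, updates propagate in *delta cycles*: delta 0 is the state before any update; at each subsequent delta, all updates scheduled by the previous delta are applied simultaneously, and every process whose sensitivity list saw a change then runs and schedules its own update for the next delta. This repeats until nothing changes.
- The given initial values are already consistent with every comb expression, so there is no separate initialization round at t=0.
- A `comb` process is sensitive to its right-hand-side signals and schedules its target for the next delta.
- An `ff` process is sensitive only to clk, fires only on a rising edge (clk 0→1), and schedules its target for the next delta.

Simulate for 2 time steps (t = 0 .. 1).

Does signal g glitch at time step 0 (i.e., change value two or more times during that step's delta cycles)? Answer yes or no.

t=0 Δ0: a=0 clk=0 g=0 f=0 c=0 b=0 d=0 e=0
  Δ1: clk:0→1
  Δ2: d:0→1
  Δ3: c:0→1, b:0→1, e:0→1
  Δ4: a:0→1, g:0→1, c:1→0
  Δ5: a:1→0, b:1→0
  (5Δ to stable)
t=1 Δ0: a=0 clk=1 g=1 f=0 c=0 b=0 d=1 e=1
  Δ1: clk:1→0
  (1Δ to stable)

no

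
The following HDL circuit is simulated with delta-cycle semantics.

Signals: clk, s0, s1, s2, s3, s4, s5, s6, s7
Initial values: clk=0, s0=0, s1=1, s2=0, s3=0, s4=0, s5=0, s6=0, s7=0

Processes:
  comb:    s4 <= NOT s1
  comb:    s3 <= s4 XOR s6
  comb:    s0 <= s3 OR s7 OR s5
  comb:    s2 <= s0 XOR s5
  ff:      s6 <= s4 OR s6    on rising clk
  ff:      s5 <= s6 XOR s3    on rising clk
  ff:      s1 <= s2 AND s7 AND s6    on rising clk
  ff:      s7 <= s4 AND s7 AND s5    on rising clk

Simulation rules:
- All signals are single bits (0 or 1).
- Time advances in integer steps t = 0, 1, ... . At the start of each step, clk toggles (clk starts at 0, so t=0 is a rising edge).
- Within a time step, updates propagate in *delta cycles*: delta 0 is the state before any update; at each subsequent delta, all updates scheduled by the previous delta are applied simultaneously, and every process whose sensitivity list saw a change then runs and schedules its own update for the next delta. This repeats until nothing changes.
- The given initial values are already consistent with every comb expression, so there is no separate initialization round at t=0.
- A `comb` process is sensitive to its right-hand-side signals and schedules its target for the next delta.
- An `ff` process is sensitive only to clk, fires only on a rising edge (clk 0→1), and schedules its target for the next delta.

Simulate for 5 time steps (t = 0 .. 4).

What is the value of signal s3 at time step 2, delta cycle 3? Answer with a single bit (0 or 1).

0

t=0 Δ0: s6=0 s2=0 s3=0 s0=0 clk=0 s1=1 s5=0 s4=0 s7=0
  Δ1: clk:0→1
  Δ2: s1:1→0
  Δ3: s4:0→1
  Δ4: s3:0→1
  Δ5: s0:0→1
  Δ6: s2:0→1
  (6Δ to stable)
t=1 Δ0: s6=0 s2=1 s3=1 s0=1 clk=1 s1=0 s5=0 s4=1 s7=0
  Δ1: clk:1→0
  (1Δ to stable)
t=2 Δ0: s6=0 s2=1 s3=1 s0=1 clk=0 s1=0 s5=0 s4=1 s7=0
  Δ1: clk:0→1
  Δ2: s6:0→1, s5:0→1
  Δ3: s2:1→0, s3:1→0
  (3Δ to stable)
t=3 Δ0: s6=1 s2=0 s3=0 s0=1 clk=1 s1=0 s5=1 s4=1 s7=0
  Δ1: clk:1→0
  (1Δ to stable)
t=4 Δ0: s6=1 s2=0 s3=0 s0=1 clk=0 s1=0 s5=1 s4=1 s7=0
  Δ1: clk:0→1
  (1Δ to stable)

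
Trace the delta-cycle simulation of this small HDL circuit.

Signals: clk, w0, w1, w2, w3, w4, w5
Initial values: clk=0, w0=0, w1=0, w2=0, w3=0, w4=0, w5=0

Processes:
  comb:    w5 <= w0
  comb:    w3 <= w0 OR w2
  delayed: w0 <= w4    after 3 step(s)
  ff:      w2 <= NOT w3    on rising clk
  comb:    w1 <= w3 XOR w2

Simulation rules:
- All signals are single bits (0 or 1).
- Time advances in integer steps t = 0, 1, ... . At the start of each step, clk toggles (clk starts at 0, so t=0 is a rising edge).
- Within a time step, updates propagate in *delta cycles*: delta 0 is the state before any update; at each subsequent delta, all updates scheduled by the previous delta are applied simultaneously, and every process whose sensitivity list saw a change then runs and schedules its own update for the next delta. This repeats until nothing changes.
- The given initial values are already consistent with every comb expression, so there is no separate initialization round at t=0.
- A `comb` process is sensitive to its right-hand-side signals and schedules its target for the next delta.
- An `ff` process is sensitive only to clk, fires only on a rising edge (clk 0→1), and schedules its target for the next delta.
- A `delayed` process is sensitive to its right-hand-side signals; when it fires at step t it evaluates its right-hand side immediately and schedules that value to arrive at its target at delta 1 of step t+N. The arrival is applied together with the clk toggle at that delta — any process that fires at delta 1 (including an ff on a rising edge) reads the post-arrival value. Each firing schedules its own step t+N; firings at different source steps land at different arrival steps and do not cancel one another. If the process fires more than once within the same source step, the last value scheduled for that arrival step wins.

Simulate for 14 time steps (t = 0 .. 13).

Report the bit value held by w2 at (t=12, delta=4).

[bits: w3,w5,w0,w2,w1,clk,w4]
t=0: Δ0=0000000 Δ1=0000010 Δ2=0001010 Δ3=1001110 Δ4=1001010 | 4Δ
t=1: Δ0=1001010 Δ1=1001000 | 1Δ
t=2: Δ0=1001000 Δ1=1001010 Δ2=1000010 Δ3=0000110 Δ4=0000010 | 4Δ
t=3: Δ0=0000010 Δ1=0000000 | 1Δ
t=4: Δ0=0000000 Δ1=0000010 Δ2=0001010 Δ3=1001110 Δ4=1001010 | 4Δ
t=5: Δ0=1001010 Δ1=1001000 | 1Δ
t=6: Δ0=1001000 Δ1=1001010 Δ2=1000010 Δ3=0000110 Δ4=0000010 | 4Δ
t=7: Δ0=0000010 Δ1=0000000 | 1Δ
t=8: Δ0=0000000 Δ1=0000010 Δ2=0001010 Δ3=1001110 Δ4=1001010 | 4Δ
t=9: Δ0=1001010 Δ1=1001000 | 1Δ
t=10: Δ0=1001000 Δ1=1001010 Δ2=1000010 Δ3=0000110 Δ4=0000010 | 4Δ
t=11: Δ0=0000010 Δ1=0000000 | 1Δ
t=12: Δ0=0000000 Δ1=0000010 Δ2=0001010 Δ3=1001110 Δ4=1001010 | 4Δ
t=13: Δ0=1001010 Δ1=1001000 | 1Δ

1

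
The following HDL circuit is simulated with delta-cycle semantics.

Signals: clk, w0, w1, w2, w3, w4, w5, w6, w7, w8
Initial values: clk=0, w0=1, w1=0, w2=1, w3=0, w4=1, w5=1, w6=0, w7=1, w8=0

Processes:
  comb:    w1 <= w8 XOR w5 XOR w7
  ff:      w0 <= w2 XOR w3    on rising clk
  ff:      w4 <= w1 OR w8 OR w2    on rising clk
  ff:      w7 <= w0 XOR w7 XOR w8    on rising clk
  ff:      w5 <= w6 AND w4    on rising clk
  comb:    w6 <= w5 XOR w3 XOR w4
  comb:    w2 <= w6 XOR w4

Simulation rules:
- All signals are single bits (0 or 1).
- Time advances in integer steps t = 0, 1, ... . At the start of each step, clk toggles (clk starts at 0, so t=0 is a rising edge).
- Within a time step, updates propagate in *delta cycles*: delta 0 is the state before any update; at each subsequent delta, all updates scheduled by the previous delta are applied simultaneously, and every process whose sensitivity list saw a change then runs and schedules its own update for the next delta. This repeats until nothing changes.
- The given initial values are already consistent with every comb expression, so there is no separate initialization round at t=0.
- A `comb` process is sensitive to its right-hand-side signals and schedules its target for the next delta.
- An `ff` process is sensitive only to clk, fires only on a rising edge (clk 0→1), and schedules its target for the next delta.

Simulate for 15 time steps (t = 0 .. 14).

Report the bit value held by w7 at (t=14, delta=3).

0

t=0 Δ0: w2=1 w6=0 w4=1 w0=1 clk=0 w5=1 w3=0 w1=0 w7=1 w8=0
  Δ1: clk:0→1
  Δ2: w5:1→0, w7:1→0
  Δ3: w6:0→1
  Δ4: w2:1→0
  (4Δ to stable)
t=1 Δ0: w2=0 w6=1 w4=1 w0=1 clk=1 w5=0 w3=0 w1=0 w7=0 w8=0
  Δ1: clk:1→0
  (1Δ to stable)
t=2 Δ0: w2=0 w6=1 w4=1 w0=1 clk=0 w5=0 w3=0 w1=0 w7=0 w8=0
  Δ1: clk:0→1
  Δ2: w4:1→0, w0:1→0, w5:0→1, w7:0→1
  Δ3: w2:0→1
  (3Δ to stable)
t=3 Δ0: w2=1 w6=1 w4=0 w0=0 clk=1 w5=1 w3=0 w1=0 w7=1 w8=0
  Δ1: clk:1→0
  (1Δ to stable)
t=4 Δ0: w2=1 w6=1 w4=0 w0=0 clk=0 w5=1 w3=0 w1=0 w7=1 w8=0
  Δ1: clk:0→1
  Δ2: w4:0→1, w0:0→1, w5:1→0
  Δ3: w2:1→0, w1:0→1
  (3Δ to stable)
t=5 Δ0: w2=0 w6=1 w4=1 w0=1 clk=1 w5=0 w3=0 w1=1 w7=1 w8=0
  Δ1: clk:1→0
  (1Δ to stable)
t=6 Δ0: w2=0 w6=1 w4=1 w0=1 clk=0 w5=0 w3=0 w1=1 w7=1 w8=0
  Δ1: clk:0→1
  Δ2: w0:1→0, w5:0→1, w7:1→0
  Δ3: w6:1→0
  Δ4: w2:0→1
  (4Δ to stable)
t=7 Δ0: w2=1 w6=0 w4=1 w0=0 clk=1 w5=1 w3=0 w1=1 w7=0 w8=0
  Δ1: clk:1→0
  (1Δ to stable)
t=8 Δ0: w2=1 w6=0 w4=1 w0=0 clk=0 w5=1 w3=0 w1=1 w7=0 w8=0
  Δ1: clk:0→1
  Δ2: w0:0→1, w5:1→0
  Δ3: w6:0→1, w1:1→0
  Δ4: w2:1→0
  (4Δ to stable)
t=9 Δ0: w2=0 w6=1 w4=1 w0=1 clk=1 w5=0 w3=0 w1=0 w7=0 w8=0
  Δ1: clk:1→0
  (1Δ to stable)
t=10 Δ0: w2=0 w6=1 w4=1 w0=1 clk=0 w5=0 w3=0 w1=0 w7=0 w8=0
  Δ1: clk:0→1
  Δ2: w4:1→0, w0:1→0, w5:0→1, w7:0→1
  Δ3: w2:0→1
  (3Δ to stable)
t=11 Δ0: w2=1 w6=1 w4=0 w0=0 clk=1 w5=1 w3=0 w1=0 w7=1 w8=0
  Δ1: clk:1→0
  (1Δ to stable)
t=12 Δ0: w2=1 w6=1 w4=0 w0=0 clk=0 w5=1 w3=0 w1=0 w7=1 w8=0
  Δ1: clk:0→1
  Δ2: w4:0→1, w0:0→1, w5:1→0
  Δ3: w2:1→0, w1:0→1
  (3Δ to stable)
t=13 Δ0: w2=0 w6=1 w4=1 w0=1 clk=1 w5=0 w3=0 w1=1 w7=1 w8=0
  Δ1: clk:1→0
  (1Δ to stable)
t=14 Δ0: w2=0 w6=1 w4=1 w0=1 clk=0 w5=0 w3=0 w1=1 w7=1 w8=0
  Δ1: clk:0→1
  Δ2: w0:1→0, w5:0→1, w7:1→0
  Δ3: w6:1→0
  Δ4: w2:0→1
  (4Δ to stable)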